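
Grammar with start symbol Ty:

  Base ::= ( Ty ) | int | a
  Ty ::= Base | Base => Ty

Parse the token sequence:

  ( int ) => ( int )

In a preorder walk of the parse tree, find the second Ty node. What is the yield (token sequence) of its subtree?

[Ty [Base ( [Ty [Base int]] )] => [Ty [Base ( [Ty [Base int]] )]]]

int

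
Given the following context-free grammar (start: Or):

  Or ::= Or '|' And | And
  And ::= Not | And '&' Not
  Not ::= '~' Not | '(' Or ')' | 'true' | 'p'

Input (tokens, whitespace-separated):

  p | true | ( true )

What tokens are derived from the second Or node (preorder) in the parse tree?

p | true

[Or [Or [Or [And [Not p]]] | [And [Not true]]] | [And [Not ( [Or [And [Not true]]] )]]]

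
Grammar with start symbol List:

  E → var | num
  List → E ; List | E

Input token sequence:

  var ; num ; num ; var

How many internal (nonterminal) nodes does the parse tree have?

8

[List [E var] ; [List [E num] ; [List [E num] ; [List [E var]]]]]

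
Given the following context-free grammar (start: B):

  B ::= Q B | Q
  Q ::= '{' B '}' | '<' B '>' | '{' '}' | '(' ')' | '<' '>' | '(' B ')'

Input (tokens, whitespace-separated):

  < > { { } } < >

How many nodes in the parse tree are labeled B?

4

[B [Q < >] [B [Q { [B [Q { }]] }] [B [Q < >]]]]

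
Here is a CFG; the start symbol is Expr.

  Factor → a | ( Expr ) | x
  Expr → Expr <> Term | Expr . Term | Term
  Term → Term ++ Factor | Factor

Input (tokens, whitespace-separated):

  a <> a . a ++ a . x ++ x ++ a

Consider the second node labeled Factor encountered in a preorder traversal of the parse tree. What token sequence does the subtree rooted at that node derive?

a

[Expr [Expr [Expr [Expr [Term [Factor a]]] <> [Term [Factor a]]] . [Term [Term [Factor a]] ++ [Factor a]]] . [Term [Term [Term [Factor x]] ++ [Factor x]] ++ [Factor a]]]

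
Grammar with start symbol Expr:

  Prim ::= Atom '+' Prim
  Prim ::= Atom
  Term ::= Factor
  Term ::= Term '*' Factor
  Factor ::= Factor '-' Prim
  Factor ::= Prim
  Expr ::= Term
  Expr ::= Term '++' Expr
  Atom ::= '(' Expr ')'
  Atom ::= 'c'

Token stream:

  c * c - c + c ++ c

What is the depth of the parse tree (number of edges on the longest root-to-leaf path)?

[Expr [Term [Term [Factor [Prim [Atom c]]]] * [Factor [Factor [Prim [Atom c]]] - [Prim [Atom c] + [Prim [Atom c]]]]] ++ [Expr [Term [Factor [Prim [Atom c]]]]]]

6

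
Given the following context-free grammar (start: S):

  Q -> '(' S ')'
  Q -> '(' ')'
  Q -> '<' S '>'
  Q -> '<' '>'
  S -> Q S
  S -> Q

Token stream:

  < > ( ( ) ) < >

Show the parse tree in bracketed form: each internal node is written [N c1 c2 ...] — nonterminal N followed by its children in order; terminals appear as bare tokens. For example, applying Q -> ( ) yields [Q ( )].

S
Q S
< > S
< > Q S
< > ( S ) S
< > ( Q ) S
< > ( ( ) ) S
< > ( ( ) ) Q
< > ( ( ) ) < >

[S [Q < >] [S [Q ( [S [Q ( )]] )] [S [Q < >]]]]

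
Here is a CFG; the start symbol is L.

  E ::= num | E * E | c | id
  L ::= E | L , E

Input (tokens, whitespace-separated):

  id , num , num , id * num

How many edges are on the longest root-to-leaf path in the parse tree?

[L [L [L [L [E id]] , [E num]] , [E num]] , [E [E id] * [E num]]]

5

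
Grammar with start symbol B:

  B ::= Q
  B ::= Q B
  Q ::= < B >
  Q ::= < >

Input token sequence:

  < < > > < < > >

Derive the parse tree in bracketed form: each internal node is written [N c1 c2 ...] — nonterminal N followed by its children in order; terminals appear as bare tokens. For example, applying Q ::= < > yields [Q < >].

[B [Q < [B [Q < >]] >] [B [Q < [B [Q < >]] >]]]

B
Q B
< B > B
< Q > B
< < > > B
< < > > Q
< < > > < B >
< < > > < Q >
< < > > < < > >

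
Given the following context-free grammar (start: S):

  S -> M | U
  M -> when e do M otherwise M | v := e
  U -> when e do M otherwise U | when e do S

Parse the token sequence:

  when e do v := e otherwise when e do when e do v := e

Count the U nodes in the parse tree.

[S [U when e do [M v := e] otherwise [U when e do [S [U when e do [S [M v := e]]]]]]]

3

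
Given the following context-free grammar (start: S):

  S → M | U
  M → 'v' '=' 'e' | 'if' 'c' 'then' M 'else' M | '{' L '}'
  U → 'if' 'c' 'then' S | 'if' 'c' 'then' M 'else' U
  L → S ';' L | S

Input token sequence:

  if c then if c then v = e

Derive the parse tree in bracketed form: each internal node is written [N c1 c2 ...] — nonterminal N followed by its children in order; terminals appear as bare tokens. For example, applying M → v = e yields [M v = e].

[S [U if c then [S [U if c then [S [M v = e]]]]]]

S
U
if c then S
if c then U
if c then if c then S
if c then if c then M
if c then if c then v = e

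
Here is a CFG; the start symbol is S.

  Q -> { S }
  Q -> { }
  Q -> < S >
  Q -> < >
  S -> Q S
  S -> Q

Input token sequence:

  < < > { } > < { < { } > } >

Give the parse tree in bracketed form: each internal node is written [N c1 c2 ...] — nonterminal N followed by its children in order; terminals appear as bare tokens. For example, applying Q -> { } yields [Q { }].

[S [Q < [S [Q < >] [S [Q { }]]] >] [S [Q < [S [Q { [S [Q < [S [Q { }]] >]] }]] >]]]

S
Q S
< S > S
< Q S > S
< < > S > S
< < > Q > S
< < > { } > S
< < > { } > Q
< < > { } > < S >
< < > { } > < Q >
< < > { } > < { S } >
< < > { } > < { Q } >
< < > { } > < { < S > } >
< < > { } > < { < Q > } >
< < > { } > < { < { } > } >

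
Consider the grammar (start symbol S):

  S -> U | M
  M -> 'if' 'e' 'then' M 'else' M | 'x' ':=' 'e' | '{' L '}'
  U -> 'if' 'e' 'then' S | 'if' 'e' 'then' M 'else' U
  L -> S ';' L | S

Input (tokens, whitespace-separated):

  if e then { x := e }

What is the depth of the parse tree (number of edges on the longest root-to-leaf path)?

7

[S [U if e then [S [M { [L [S [M x := e]]] }]]]]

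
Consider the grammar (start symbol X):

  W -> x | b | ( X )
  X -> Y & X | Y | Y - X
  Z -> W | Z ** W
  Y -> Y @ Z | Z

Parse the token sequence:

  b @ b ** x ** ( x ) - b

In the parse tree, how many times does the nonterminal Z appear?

[X [Y [Y [Z [W b]]] @ [Z [Z [Z [W b]] ** [W x]] ** [W ( [X [Y [Z [W x]]]] )]]] - [X [Y [Z [W b]]]]]

6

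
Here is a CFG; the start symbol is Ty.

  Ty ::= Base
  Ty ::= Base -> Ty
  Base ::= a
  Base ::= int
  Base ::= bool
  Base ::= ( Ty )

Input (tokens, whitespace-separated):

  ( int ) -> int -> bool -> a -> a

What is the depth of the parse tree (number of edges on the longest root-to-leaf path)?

6

[Ty [Base ( [Ty [Base int]] )] -> [Ty [Base int] -> [Ty [Base bool] -> [Ty [Base a] -> [Ty [Base a]]]]]]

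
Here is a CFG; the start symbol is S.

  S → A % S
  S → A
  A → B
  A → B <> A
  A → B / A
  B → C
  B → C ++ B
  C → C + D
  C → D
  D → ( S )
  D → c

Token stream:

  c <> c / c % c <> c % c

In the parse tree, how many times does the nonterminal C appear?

[S [A [B [C [D c]]] <> [A [B [C [D c]]] / [A [B [C [D c]]]]]] % [S [A [B [C [D c]]] <> [A [B [C [D c]]]]] % [S [A [B [C [D c]]]]]]]

6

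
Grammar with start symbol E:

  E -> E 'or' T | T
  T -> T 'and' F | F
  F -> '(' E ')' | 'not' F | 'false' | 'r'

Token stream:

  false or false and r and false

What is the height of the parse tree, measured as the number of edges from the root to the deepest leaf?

[E [E [T [F false]]] or [T [T [T [F false]] and [F r]] and [F false]]]

5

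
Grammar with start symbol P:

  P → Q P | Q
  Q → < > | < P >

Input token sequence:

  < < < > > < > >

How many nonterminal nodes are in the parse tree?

[P [Q < [P [Q < [P [Q < >]] >] [P [Q < >]]] >]]

8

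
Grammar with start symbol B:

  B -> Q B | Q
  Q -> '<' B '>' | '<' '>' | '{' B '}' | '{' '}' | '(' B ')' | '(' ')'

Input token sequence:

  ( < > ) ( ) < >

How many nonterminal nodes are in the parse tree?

8

[B [Q ( [B [Q < >]] )] [B [Q ( )] [B [Q < >]]]]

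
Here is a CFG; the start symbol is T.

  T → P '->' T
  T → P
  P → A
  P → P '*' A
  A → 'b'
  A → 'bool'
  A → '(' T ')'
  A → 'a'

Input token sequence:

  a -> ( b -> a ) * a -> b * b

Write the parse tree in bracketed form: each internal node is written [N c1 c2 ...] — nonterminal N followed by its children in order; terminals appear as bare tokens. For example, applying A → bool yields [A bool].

T
P -> T
A -> T
a -> T
a -> P -> T
a -> P * A -> T
a -> A * A -> T
a -> ( T ) * A -> T
a -> ( P -> T ) * A -> T
a -> ( A -> T ) * A -> T
a -> ( b -> T ) * A -> T
a -> ( b -> P ) * A -> T
a -> ( b -> A ) * A -> T
a -> ( b -> a ) * A -> T
a -> ( b -> a ) * a -> T
a -> ( b -> a ) * a -> P
a -> ( b -> a ) * a -> P * A
a -> ( b -> a ) * a -> A * A
a -> ( b -> a ) * a -> b * A
a -> ( b -> a ) * a -> b * b

[T [P [A a]] -> [T [P [P [A ( [T [P [A b]] -> [T [P [A a]]]] )]] * [A a]] -> [T [P [P [A b]] * [A b]]]]]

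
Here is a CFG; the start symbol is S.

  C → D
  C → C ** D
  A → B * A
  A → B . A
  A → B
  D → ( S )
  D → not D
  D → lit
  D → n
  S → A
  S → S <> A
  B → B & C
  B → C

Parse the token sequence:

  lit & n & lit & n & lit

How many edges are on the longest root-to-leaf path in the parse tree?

[S [A [B [B [B [B [B [C [D lit]]] & [C [D n]]] & [C [D lit]]] & [C [D n]]] & [C [D lit]]]]]

9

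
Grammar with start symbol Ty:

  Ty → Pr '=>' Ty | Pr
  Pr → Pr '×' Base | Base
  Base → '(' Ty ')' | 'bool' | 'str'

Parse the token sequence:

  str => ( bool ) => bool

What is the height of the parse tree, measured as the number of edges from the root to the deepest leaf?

[Ty [Pr [Base str]] => [Ty [Pr [Base ( [Ty [Pr [Base bool]]] )]] => [Ty [Pr [Base bool]]]]]

7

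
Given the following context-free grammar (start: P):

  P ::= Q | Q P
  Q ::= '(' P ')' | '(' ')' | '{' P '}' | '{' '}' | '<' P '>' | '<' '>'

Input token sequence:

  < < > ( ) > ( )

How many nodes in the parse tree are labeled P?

[P [Q < [P [Q < >] [P [Q ( )]]] >] [P [Q ( )]]]

4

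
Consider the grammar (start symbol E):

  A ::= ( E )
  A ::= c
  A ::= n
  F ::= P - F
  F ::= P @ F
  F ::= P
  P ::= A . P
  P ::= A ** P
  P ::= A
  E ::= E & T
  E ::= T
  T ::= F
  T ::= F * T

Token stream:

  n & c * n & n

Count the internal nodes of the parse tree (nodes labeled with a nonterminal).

[E [E [E [T [F [P [A n]]]]] & [T [F [P [A c]]] * [T [F [P [A n]]]]]] & [T [F [P [A n]]]]]

19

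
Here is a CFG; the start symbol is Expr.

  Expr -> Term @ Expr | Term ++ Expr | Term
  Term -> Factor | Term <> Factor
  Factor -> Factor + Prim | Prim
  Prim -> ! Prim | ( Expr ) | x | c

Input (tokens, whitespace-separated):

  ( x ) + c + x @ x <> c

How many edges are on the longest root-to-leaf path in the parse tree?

10

[Expr [Term [Factor [Factor [Factor [Prim ( [Expr [Term [Factor [Prim x]]]] )]] + [Prim c]] + [Prim x]]] @ [Expr [Term [Term [Factor [Prim x]]] <> [Factor [Prim c]]]]]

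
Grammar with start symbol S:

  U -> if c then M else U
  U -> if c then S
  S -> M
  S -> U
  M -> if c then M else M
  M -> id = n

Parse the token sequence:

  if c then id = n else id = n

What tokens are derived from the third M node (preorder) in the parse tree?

id = n

[S [M if c then [M id = n] else [M id = n]]]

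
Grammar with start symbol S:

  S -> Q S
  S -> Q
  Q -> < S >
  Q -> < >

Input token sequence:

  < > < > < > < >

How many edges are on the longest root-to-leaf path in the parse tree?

[S [Q < >] [S [Q < >] [S [Q < >] [S [Q < >]]]]]

5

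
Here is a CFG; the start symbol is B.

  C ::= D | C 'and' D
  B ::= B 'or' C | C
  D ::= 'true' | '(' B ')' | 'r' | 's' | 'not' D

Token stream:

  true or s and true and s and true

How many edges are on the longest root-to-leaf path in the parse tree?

6

[B [B [C [D true]]] or [C [C [C [C [D s]] and [D true]] and [D s]] and [D true]]]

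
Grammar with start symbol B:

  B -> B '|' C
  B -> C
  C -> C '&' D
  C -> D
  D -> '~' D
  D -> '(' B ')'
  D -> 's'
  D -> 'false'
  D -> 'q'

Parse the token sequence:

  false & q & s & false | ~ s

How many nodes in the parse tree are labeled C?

[B [B [C [C [C [C [D false]] & [D q]] & [D s]] & [D false]]] | [C [D ~ [D s]]]]

5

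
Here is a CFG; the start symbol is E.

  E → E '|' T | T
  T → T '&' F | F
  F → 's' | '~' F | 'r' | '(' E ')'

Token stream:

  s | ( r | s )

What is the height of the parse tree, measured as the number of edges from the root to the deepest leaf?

7

[E [E [T [F s]]] | [T [F ( [E [E [T [F r]]] | [T [F s]]] )]]]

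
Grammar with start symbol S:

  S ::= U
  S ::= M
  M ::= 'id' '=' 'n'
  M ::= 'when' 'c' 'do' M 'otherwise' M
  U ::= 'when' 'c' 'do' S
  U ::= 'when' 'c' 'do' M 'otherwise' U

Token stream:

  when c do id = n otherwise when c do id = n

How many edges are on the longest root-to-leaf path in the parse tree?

[S [U when c do [M id = n] otherwise [U when c do [S [M id = n]]]]]

5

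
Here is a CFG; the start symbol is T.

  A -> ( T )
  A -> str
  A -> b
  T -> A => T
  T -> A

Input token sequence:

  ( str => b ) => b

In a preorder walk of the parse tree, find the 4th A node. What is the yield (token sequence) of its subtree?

b

[T [A ( [T [A str] => [T [A b]]] )] => [T [A b]]]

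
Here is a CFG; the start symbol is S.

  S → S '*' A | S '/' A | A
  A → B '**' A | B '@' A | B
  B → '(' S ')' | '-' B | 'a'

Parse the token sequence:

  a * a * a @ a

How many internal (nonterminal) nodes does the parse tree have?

11

[S [S [S [A [B a]]] * [A [B a]]] * [A [B a] @ [A [B a]]]]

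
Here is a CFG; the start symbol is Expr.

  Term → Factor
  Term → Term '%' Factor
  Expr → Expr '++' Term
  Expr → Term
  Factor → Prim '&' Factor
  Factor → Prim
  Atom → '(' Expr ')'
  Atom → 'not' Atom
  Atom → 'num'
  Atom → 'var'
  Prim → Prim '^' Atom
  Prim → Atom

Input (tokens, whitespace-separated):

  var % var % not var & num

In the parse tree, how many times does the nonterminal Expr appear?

1

[Expr [Term [Term [Term [Factor [Prim [Atom var]]]] % [Factor [Prim [Atom var]]]] % [Factor [Prim [Atom not [Atom var]]] & [Factor [Prim [Atom num]]]]]]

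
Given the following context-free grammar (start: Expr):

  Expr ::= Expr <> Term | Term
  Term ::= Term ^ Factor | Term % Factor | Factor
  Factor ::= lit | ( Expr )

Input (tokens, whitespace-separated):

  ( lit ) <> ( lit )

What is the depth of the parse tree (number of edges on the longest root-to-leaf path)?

7

[Expr [Expr [Term [Factor ( [Expr [Term [Factor lit]]] )]]] <> [Term [Factor ( [Expr [Term [Factor lit]]] )]]]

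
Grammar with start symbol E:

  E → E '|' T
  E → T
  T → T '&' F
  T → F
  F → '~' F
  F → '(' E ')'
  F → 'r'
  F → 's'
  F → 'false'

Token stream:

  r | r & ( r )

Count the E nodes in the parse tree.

[E [E [T [F r]]] | [T [T [F r]] & [F ( [E [T [F r]]] )]]]

3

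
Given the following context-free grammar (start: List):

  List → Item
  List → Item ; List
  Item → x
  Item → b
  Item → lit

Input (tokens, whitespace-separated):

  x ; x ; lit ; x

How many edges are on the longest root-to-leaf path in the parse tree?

[List [Item x] ; [List [Item x] ; [List [Item lit] ; [List [Item x]]]]]

5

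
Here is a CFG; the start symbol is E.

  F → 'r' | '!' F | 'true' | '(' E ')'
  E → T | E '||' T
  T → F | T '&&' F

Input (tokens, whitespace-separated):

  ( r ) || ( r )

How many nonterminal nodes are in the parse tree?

[E [E [T [F ( [E [T [F r]]] )]]] || [T [F ( [E [T [F r]]] )]]]

12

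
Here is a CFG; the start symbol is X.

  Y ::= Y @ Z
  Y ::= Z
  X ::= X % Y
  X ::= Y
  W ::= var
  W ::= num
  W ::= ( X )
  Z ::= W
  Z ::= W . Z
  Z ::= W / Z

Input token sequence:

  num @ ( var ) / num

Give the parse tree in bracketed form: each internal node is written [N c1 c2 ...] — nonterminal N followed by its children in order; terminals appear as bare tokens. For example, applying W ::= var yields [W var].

X
Y
Y @ Z
Z @ Z
W @ Z
num @ Z
num @ W / Z
num @ ( X ) / Z
num @ ( Y ) / Z
num @ ( Z ) / Z
num @ ( W ) / Z
num @ ( var ) / Z
num @ ( var ) / W
num @ ( var ) / num

[X [Y [Y [Z [W num]]] @ [Z [W ( [X [Y [Z [W var]]]] )] / [Z [W num]]]]]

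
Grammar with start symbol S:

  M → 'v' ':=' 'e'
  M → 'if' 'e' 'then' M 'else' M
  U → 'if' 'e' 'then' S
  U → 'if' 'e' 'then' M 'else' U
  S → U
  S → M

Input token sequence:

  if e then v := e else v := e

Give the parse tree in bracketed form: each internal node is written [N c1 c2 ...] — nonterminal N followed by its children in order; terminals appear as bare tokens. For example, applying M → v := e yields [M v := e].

[S [M if e then [M v := e] else [M v := e]]]

S
M
if e then M else M
if e then v := e else M
if e then v := e else v := e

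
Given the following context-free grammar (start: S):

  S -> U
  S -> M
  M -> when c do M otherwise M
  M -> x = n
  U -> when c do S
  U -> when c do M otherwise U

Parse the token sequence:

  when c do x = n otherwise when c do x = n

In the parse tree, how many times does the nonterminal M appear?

2

[S [U when c do [M x = n] otherwise [U when c do [S [M x = n]]]]]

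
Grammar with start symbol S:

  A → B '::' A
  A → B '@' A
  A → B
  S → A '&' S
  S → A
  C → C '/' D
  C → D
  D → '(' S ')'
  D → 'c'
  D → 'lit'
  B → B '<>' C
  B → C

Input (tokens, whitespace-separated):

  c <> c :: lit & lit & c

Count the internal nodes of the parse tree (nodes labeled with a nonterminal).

[S [A [B [B [C [D c]]] <> [C [D c]]] :: [A [B [C [D lit]]]]] & [S [A [B [C [D lit]]]] & [S [A [B [C [D c]]]]]]]

22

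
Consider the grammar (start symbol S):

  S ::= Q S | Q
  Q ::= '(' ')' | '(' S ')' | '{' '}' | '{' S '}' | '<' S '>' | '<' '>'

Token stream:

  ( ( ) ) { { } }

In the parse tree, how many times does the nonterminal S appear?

4

[S [Q ( [S [Q ( )]] )] [S [Q { [S [Q { }]] }]]]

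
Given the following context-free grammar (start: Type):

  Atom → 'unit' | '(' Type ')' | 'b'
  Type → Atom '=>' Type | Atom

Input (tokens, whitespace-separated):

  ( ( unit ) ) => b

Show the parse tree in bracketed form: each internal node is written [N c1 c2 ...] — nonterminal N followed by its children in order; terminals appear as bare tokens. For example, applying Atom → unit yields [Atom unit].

[Type [Atom ( [Type [Atom ( [Type [Atom unit]] )]] )] => [Type [Atom b]]]

Type
Atom => Type
( Type ) => Type
( Atom ) => Type
( ( Type ) ) => Type
( ( Atom ) ) => Type
( ( unit ) ) => Type
( ( unit ) ) => Atom
( ( unit ) ) => b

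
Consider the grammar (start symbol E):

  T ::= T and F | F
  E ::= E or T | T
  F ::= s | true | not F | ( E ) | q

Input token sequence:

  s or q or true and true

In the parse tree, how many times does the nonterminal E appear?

[E [E [E [T [F s]]] or [T [F q]]] or [T [T [F true]] and [F true]]]

3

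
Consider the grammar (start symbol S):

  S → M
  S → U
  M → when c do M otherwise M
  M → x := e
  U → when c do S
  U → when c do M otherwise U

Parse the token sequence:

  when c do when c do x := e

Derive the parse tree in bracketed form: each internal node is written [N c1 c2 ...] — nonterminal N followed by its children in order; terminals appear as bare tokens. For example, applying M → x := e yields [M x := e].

[S [U when c do [S [U when c do [S [M x := e]]]]]]

S
U
when c do S
when c do U
when c do when c do S
when c do when c do M
when c do when c do x := e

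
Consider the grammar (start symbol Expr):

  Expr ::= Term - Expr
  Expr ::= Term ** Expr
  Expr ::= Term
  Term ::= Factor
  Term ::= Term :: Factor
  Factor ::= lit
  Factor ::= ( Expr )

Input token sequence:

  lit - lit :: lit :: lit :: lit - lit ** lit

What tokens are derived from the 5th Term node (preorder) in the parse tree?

lit

[Expr [Term [Factor lit]] - [Expr [Term [Term [Term [Term [Factor lit]] :: [Factor lit]] :: [Factor lit]] :: [Factor lit]] - [Expr [Term [Factor lit]] ** [Expr [Term [Factor lit]]]]]]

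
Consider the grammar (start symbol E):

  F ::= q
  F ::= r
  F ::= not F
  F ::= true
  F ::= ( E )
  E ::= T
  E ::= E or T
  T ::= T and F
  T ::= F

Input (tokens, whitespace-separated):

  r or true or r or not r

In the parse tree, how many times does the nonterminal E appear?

4

[E [E [E [E [T [F r]]] or [T [F true]]] or [T [F r]]] or [T [F not [F r]]]]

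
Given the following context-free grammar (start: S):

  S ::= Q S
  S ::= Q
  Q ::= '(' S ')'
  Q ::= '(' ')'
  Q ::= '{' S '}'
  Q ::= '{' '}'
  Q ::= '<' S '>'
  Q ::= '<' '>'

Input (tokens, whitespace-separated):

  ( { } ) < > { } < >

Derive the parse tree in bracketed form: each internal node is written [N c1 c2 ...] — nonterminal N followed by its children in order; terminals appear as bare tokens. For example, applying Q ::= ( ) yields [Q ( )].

S
Q S
( S ) S
( Q ) S
( { } ) S
( { } ) Q S
( { } ) < > S
( { } ) < > Q S
( { } ) < > { } S
( { } ) < > { } Q
( { } ) < > { } < >

[S [Q ( [S [Q { }]] )] [S [Q < >] [S [Q { }] [S [Q < >]]]]]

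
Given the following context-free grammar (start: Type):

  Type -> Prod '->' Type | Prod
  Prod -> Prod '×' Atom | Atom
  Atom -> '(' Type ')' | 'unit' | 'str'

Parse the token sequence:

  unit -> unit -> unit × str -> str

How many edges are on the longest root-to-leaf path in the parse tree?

[Type [Prod [Atom unit]] -> [Type [Prod [Atom unit]] -> [Type [Prod [Prod [Atom unit]] × [Atom str]] -> [Type [Prod [Atom str]]]]]]

6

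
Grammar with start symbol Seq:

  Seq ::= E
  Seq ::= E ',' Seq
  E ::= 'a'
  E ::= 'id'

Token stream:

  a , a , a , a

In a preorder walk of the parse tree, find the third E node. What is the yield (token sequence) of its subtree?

a

[Seq [E a] , [Seq [E a] , [Seq [E a] , [Seq [E a]]]]]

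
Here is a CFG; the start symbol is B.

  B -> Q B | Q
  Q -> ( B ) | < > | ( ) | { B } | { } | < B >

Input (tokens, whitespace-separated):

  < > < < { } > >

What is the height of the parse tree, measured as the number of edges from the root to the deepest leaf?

[B [Q < >] [B [Q < [B [Q < [B [Q { }]] >]] >]]]

7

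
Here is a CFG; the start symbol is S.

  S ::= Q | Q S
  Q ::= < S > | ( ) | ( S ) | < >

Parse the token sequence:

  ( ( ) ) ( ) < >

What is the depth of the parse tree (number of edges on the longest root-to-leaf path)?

4

[S [Q ( [S [Q ( )]] )] [S [Q ( )] [S [Q < >]]]]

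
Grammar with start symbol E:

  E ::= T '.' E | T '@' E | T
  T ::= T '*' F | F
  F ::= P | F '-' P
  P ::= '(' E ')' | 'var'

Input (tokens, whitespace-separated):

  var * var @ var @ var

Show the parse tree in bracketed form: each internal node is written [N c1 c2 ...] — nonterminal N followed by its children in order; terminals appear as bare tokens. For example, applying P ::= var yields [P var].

E
T @ E
T * F @ E
F * F @ E
P * F @ E
var * F @ E
var * P @ E
var * var @ E
var * var @ T @ E
var * var @ F @ E
var * var @ P @ E
var * var @ var @ E
var * var @ var @ T
var * var @ var @ F
var * var @ var @ P
var * var @ var @ var

[E [T [T [F [P var]]] * [F [P var]]] @ [E [T [F [P var]]] @ [E [T [F [P var]]]]]]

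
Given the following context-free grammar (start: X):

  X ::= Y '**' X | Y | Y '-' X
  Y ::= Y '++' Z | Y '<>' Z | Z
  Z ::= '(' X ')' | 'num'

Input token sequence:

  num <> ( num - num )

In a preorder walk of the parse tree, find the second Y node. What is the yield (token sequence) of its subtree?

[X [Y [Y [Z num]] <> [Z ( [X [Y [Z num]] - [X [Y [Z num]]]] )]]]

num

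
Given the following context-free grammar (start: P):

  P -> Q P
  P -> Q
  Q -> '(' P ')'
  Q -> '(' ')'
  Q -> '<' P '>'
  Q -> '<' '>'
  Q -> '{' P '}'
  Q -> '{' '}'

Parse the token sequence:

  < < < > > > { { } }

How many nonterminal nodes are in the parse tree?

[P [Q < [P [Q < [P [Q < >]] >]] >] [P [Q { [P [Q { }]] }]]]

10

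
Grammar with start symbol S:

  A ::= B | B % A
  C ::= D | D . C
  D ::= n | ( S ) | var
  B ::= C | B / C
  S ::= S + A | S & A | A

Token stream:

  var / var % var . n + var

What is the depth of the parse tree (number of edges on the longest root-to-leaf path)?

[S [S [A [B [B [C [D var]]] / [C [D var]]] % [A [B [C [D var] . [C [D n]]]]]]] + [A [B [C [D var]]]]]

8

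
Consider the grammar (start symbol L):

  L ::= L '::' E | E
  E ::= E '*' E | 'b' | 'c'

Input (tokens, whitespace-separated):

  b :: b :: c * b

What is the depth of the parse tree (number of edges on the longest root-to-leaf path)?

[L [L [L [E b]] :: [E b]] :: [E [E c] * [E b]]]

4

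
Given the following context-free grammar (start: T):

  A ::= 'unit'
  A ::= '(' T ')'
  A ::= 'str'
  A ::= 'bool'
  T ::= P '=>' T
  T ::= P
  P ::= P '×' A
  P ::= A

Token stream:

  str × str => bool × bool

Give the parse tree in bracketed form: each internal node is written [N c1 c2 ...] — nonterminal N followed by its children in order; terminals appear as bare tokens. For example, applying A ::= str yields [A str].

[T [P [P [A str]] × [A str]] => [T [P [P [A bool]] × [A bool]]]]

T
P => T
P × A => T
A × A => T
str × A => T
str × str => T
str × str => P
str × str => P × A
str × str => A × A
str × str => bool × A
str × str => bool × bool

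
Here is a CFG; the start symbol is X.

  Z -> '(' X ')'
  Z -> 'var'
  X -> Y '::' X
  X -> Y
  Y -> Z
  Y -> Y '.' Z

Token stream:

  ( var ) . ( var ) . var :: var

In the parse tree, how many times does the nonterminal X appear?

[X [Y [Y [Y [Z ( [X [Y [Z var]]] )]] . [Z ( [X [Y [Z var]]] )]] . [Z var]] :: [X [Y [Z var]]]]

4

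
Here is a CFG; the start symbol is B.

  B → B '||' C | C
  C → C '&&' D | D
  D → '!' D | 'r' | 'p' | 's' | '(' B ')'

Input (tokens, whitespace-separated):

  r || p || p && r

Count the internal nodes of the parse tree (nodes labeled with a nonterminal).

11

[B [B [B [C [D r]]] || [C [D p]]] || [C [C [D p]] && [D r]]]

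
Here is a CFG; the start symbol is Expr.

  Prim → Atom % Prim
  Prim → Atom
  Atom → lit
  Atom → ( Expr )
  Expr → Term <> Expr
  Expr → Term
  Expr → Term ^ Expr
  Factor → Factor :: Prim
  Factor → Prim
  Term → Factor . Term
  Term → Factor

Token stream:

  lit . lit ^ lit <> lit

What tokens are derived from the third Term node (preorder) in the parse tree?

[Expr [Term [Factor [Prim [Atom lit]]] . [Term [Factor [Prim [Atom lit]]]]] ^ [Expr [Term [Factor [Prim [Atom lit]]]] <> [Expr [Term [Factor [Prim [Atom lit]]]]]]]

lit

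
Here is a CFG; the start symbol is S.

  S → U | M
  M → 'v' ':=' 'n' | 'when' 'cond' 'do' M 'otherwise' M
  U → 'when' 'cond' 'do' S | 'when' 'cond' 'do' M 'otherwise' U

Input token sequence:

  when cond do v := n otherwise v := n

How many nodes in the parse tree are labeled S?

1

[S [M when cond do [M v := n] otherwise [M v := n]]]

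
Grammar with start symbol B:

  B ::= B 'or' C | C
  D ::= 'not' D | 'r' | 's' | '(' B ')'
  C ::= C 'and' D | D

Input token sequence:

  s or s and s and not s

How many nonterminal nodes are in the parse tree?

11

[B [B [C [D s]]] or [C [C [C [D s]] and [D s]] and [D not [D s]]]]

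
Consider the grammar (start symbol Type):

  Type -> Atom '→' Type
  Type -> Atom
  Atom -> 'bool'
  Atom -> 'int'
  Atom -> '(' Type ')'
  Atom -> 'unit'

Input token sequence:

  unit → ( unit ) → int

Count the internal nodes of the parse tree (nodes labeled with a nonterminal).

[Type [Atom unit] → [Type [Atom ( [Type [Atom unit]] )] → [Type [Atom int]]]]

8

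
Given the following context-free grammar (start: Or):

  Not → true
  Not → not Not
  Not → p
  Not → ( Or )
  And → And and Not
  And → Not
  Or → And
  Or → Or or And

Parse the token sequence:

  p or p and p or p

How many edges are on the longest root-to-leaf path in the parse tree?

5

[Or [Or [Or [And [Not p]]] or [And [And [Not p]] and [Not p]]] or [And [Not p]]]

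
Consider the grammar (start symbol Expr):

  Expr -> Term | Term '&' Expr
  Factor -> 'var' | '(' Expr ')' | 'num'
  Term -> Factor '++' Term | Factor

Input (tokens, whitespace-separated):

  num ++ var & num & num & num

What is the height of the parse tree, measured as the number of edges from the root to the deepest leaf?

[Expr [Term [Factor num] ++ [Term [Factor var]]] & [Expr [Term [Factor num]] & [Expr [Term [Factor num]] & [Expr [Term [Factor num]]]]]]

6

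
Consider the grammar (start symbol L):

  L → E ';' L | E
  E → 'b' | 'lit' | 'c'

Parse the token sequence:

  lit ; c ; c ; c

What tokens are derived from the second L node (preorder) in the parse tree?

c ; c ; c

[L [E lit] ; [L [E c] ; [L [E c] ; [L [E c]]]]]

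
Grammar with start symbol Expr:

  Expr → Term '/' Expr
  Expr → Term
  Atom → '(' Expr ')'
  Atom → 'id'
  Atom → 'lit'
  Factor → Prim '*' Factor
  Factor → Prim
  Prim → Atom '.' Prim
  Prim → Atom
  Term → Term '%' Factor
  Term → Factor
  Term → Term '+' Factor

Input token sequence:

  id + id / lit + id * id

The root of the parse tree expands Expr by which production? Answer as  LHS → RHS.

Expr → Term '/' Expr

[Expr [Term [Term [Factor [Prim [Atom id]]]] + [Factor [Prim [Atom id]]]] / [Expr [Term [Term [Factor [Prim [Atom lit]]]] + [Factor [Prim [Atom id]] * [Factor [Prim [Atom id]]]]]]]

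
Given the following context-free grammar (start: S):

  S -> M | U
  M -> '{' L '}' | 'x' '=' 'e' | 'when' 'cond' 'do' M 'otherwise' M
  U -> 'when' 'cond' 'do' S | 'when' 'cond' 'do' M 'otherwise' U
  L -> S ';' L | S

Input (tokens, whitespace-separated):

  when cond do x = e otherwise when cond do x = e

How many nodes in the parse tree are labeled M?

[S [U when cond do [M x = e] otherwise [U when cond do [S [M x = e]]]]]

2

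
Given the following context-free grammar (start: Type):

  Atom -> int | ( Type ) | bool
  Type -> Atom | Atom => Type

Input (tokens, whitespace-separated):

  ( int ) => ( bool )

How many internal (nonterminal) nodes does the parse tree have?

[Type [Atom ( [Type [Atom int]] )] => [Type [Atom ( [Type [Atom bool]] )]]]

8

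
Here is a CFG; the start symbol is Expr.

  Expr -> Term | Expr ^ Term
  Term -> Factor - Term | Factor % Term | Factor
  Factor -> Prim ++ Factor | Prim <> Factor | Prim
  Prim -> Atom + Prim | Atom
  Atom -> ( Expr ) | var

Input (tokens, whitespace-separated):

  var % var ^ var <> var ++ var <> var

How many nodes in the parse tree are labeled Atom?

6

[Expr [Expr [Term [Factor [Prim [Atom var]]] % [Term [Factor [Prim [Atom var]]]]]] ^ [Term [Factor [Prim [Atom var]] <> [Factor [Prim [Atom var]] ++ [Factor [Prim [Atom var]] <> [Factor [Prim [Atom var]]]]]]]]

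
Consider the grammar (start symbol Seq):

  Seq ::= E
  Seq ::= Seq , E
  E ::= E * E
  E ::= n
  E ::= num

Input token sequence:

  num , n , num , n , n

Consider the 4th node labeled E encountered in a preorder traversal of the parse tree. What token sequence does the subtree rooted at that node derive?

[Seq [Seq [Seq [Seq [Seq [E num]] , [E n]] , [E num]] , [E n]] , [E n]]

n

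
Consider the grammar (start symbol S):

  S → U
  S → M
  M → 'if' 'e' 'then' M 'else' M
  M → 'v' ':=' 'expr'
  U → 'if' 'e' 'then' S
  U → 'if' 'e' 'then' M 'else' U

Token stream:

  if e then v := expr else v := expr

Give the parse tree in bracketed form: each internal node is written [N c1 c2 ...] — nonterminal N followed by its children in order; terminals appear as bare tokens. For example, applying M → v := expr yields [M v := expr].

S
M
if e then M else M
if e then v := expr else M
if e then v := expr else v := expr

[S [M if e then [M v := expr] else [M v := expr]]]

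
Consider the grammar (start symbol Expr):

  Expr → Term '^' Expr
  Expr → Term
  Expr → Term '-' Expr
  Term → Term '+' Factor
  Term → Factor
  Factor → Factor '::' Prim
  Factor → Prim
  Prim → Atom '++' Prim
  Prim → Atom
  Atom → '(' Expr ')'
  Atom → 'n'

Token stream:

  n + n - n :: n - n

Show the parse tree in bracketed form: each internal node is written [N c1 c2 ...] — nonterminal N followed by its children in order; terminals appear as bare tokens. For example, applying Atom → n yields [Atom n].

Expr
Term - Expr
Term + Factor - Expr
Factor + Factor - Expr
Prim + Factor - Expr
Atom + Factor - Expr
n + Factor - Expr
n + Prim - Expr
n + Atom - Expr
n + n - Expr
n + n - Term - Expr
n + n - Factor - Expr
n + n - Factor :: Prim - Expr
n + n - Prim :: Prim - Expr
n + n - Atom :: Prim - Expr
n + n - n :: Prim - Expr
n + n - n :: Atom - Expr
n + n - n :: n - Expr
n + n - n :: n - Term
n + n - n :: n - Factor
n + n - n :: n - Prim
n + n - n :: n - Atom
n + n - n :: n - n

[Expr [Term [Term [Factor [Prim [Atom n]]]] + [Factor [Prim [Atom n]]]] - [Expr [Term [Factor [Factor [Prim [Atom n]]] :: [Prim [Atom n]]]] - [Expr [Term [Factor [Prim [Atom n]]]]]]]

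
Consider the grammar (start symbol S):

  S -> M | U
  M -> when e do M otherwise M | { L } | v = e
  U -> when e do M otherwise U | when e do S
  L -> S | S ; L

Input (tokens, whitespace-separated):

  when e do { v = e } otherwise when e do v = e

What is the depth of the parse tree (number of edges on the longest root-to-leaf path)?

[S [U when e do [M { [L [S [M v = e]]] }] otherwise [U when e do [S [M v = e]]]]]

6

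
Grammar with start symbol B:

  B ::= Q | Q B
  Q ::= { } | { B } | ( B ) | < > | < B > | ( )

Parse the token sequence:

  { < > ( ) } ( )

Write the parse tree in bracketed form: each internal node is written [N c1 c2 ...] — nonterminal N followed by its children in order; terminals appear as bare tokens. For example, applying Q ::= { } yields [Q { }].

B
Q B
{ B } B
{ Q B } B
{ < > B } B
{ < > Q } B
{ < > ( ) } B
{ < > ( ) } Q
{ < > ( ) } ( )

[B [Q { [B [Q < >] [B [Q ( )]]] }] [B [Q ( )]]]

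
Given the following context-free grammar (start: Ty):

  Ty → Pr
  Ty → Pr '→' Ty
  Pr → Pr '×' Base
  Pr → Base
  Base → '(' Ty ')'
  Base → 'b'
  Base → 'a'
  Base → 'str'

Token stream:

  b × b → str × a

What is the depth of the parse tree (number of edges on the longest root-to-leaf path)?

[Ty [Pr [Pr [Base b]] × [Base b]] → [Ty [Pr [Pr [Base str]] × [Base a]]]]

5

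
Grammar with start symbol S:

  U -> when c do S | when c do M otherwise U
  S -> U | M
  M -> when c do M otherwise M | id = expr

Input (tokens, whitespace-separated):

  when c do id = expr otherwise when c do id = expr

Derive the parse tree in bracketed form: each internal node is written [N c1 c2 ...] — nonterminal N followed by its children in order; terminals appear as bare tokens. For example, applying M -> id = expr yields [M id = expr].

[S [U when c do [M id = expr] otherwise [U when c do [S [M id = expr]]]]]

S
U
when c do M otherwise U
when c do id = expr otherwise U
when c do id = expr otherwise when c do S
when c do id = expr otherwise when c do M
when c do id = expr otherwise when c do id = expr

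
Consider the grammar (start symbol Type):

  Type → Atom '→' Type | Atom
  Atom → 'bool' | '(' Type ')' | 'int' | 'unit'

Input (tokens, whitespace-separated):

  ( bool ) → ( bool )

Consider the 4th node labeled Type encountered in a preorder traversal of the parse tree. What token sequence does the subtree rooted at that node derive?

[Type [Atom ( [Type [Atom bool]] )] → [Type [Atom ( [Type [Atom bool]] )]]]

bool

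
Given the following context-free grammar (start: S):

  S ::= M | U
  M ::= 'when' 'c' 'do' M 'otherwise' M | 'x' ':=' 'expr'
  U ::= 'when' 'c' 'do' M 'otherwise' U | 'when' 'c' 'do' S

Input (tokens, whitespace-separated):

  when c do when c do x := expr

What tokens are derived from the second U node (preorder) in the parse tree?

[S [U when c do [S [U when c do [S [M x := expr]]]]]]

when c do x := expr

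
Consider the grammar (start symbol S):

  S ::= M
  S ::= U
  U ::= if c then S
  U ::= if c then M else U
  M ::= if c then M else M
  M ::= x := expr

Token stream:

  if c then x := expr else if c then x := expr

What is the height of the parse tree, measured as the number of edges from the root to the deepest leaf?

[S [U if c then [M x := expr] else [U if c then [S [M x := expr]]]]]

5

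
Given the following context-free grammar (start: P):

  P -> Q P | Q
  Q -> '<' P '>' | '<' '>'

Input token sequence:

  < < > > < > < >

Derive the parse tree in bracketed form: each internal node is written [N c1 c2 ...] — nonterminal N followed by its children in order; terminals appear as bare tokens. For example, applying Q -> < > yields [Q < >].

P
Q P
< P > P
< Q > P
< < > > P
< < > > Q P
< < > > < > P
< < > > < > Q
< < > > < > < >

[P [Q < [P [Q < >]] >] [P [Q < >] [P [Q < >]]]]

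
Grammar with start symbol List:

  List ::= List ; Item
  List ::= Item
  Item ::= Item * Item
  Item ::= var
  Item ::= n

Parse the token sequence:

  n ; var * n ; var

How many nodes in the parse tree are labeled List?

3

[List [List [List [Item n]] ; [Item [Item var] * [Item n]]] ; [Item var]]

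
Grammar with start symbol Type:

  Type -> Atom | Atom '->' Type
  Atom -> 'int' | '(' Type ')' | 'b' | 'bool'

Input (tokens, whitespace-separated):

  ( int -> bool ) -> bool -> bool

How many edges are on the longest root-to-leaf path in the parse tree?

[Type [Atom ( [Type [Atom int] -> [Type [Atom bool]]] )] -> [Type [Atom bool] -> [Type [Atom bool]]]]

5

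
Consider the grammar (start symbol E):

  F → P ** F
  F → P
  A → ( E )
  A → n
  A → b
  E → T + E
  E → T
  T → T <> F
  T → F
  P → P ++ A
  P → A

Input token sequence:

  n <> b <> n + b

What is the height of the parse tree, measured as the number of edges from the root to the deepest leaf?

[E [T [T [T [F [P [A n]]]] <> [F [P [A b]]]] <> [F [P [A n]]]] + [E [T [F [P [A b]]]]]]

7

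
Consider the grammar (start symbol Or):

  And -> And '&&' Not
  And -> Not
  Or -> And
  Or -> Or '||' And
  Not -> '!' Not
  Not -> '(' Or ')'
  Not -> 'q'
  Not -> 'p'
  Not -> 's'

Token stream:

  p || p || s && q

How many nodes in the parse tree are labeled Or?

3

[Or [Or [Or [And [Not p]]] || [And [Not p]]] || [And [And [Not s]] && [Not q]]]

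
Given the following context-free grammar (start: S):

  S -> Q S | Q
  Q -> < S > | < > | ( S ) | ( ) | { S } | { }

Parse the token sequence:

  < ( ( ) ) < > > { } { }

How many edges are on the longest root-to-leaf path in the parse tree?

6

[S [Q < [S [Q ( [S [Q ( )]] )] [S [Q < >]]] >] [S [Q { }] [S [Q { }]]]]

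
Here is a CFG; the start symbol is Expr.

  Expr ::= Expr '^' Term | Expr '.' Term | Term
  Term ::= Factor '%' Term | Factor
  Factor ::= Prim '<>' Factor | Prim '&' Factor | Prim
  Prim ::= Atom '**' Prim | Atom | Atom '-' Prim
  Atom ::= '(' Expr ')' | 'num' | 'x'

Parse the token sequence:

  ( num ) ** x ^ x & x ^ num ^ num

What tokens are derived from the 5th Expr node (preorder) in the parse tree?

num

[Expr [Expr [Expr [Expr [Term [Factor [Prim [Atom ( [Expr [Term [Factor [Prim [Atom num]]]]] )] ** [Prim [Atom x]]]]]] ^ [Term [Factor [Prim [Atom x]] & [Factor [Prim [Atom x]]]]]] ^ [Term [Factor [Prim [Atom num]]]]] ^ [Term [Factor [Prim [Atom num]]]]]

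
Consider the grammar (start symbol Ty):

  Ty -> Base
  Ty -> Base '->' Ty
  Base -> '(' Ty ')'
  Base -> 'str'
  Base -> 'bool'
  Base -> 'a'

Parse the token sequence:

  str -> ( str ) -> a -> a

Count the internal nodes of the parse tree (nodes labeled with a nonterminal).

10

[Ty [Base str] -> [Ty [Base ( [Ty [Base str]] )] -> [Ty [Base a] -> [Ty [Base a]]]]]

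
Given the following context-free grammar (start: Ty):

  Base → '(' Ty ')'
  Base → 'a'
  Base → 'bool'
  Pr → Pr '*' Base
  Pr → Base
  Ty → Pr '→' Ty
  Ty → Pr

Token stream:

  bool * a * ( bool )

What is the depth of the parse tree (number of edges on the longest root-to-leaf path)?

[Ty [Pr [Pr [Pr [Base bool]] * [Base a]] * [Base ( [Ty [Pr [Base bool]]] )]]]

6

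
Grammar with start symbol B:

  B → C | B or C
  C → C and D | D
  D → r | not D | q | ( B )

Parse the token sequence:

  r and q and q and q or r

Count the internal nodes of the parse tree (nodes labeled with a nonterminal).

[B [B [C [C [C [C [D r]] and [D q]] and [D q]] and [D q]]] or [C [D r]]]

12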